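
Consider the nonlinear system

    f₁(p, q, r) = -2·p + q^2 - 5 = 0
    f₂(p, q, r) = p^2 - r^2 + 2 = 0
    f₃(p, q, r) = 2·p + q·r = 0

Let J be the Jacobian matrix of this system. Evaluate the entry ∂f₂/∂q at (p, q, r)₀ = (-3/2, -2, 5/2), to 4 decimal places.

0.0000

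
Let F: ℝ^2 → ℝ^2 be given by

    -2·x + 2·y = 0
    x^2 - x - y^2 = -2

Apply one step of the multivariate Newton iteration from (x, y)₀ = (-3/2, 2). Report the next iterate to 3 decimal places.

(0.469, 0.469)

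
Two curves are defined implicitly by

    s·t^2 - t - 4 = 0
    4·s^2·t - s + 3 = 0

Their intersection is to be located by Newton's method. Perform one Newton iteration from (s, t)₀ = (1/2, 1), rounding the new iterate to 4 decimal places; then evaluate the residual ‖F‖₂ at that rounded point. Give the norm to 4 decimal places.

2058.0739

At (1/2, 1): F = (-4.5000, 3.5000).
Jacobian J = [[t^2, 2·s·t - 1], [8·s·t - 1, 4·s^2]].
At the point, J = [[1.0000, 0.0000], [3.0000, 1.0000]] (det J = 1.0000).
Solving J·Δ = −F gives Δ = (4.5000, -17.0000).
Then the next iterate is (s, t)₁ = (5.0000, -16.0000).
Re-evaluating at (5.0000, -16.0000): F = (1292.0000, -1602.0000), so ‖F‖₂ = 2058.0739.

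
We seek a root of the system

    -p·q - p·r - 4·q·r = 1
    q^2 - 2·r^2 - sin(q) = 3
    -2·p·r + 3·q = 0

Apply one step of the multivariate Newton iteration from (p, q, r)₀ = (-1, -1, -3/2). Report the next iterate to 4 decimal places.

At (-1, -1, -3/2): F = (-9.5000, -5.658529, -6.0000).
Jacobian J = [[-q - r, -p - 4·r, -p - 4·q], [0, 2·q - cos(q), -4·r], [-2·r, 3, -2·p]].
At the point, J = [[2.5000, 7.0000, 5.0000], [0.0000, -2.540302, 6.0000], [3.0000, 3.0000, 2.0000]] (det J = 106.403023).
Solving J·Δ = −F gives Δ = (1.0771, 0.2295, 1.0402).
Then the next iterate is (p, q, r)₁ = (0.0771, -0.7705, -0.4598).

(0.0771, -0.7705, -0.4598)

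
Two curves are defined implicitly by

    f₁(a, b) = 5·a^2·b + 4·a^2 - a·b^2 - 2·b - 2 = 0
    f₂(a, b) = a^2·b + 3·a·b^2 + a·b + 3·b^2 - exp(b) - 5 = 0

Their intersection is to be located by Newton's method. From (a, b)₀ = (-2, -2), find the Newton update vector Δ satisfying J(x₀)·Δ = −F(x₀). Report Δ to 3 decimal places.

(-0.177, 1.755)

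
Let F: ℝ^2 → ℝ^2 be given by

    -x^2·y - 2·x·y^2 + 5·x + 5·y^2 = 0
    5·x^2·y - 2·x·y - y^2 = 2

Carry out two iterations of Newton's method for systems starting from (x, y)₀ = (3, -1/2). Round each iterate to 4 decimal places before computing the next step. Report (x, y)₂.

At (3, -1/2): F = (19.2500, -21.7500).
Jacobian J = [[-2·x·y - 2·y^2 + 5, -x^2 - 4·x·y + 10·y], [10·x·y - 2·y, 5·x^2 - 2·x - 2·y]].
At the point, J = [[7.5000, -8.0000], [-14.0000, 40.0000]] (det J = 188.0000).
Solving J·Δ = −F gives Δ = (-3.1702, -0.5658).
Then the next iterate is (x, y)₁ = (-0.1702, -1.0658).
Round to (-0.1702, -1.0658) and repeat: F = (5.246193, -3.653099), J = [[2.365342, -11.412565], [3.945592, 2.616840]].
Δ = (0.5459, 0.5728), so (x, y)₂ = (0.3757, -0.4930).

(0.3757, -0.4930)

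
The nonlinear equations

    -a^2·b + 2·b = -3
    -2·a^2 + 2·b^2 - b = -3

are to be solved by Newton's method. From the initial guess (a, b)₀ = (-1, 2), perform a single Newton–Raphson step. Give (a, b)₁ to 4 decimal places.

(-2.1667, 1.6667)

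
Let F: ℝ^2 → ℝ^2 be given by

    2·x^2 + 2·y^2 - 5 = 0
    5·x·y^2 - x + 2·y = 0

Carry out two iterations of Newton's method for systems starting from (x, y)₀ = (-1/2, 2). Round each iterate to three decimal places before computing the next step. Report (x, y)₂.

At (-1/2, 2): F = (3.500, -5.500).
Jacobian J = [[4·x, 4·y], [5·y^2 - 1, 10·x·y + 2]].
At the point, J = [[-2.000, 8.000], [19.000, -8.000]] (det J = -136.000).
Solving J·Δ = −F gives Δ = (0.118, -0.408).
Then the next iterate is (x, y)₁ = (-0.382, 1.592).
Round to (-0.382, 1.592) and repeat: F = (0.36078, -1.27483), J = [[-1.528, 6.368], [11.67232, -4.08144]].
Δ = (0.098, -0.033), so (x, y)₂ = (-0.284, 1.559).

(-0.284, 1.559)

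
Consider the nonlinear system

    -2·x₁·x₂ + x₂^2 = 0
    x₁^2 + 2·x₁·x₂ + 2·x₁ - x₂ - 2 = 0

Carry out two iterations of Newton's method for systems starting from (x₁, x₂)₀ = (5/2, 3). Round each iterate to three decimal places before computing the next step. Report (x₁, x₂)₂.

At (5/2, 3): F = (-6.000, 21.250).
Jacobian J = [[-2·x₂, -2·x₁ + 2·x₂], [2·x₁ + 2·x₂ + 2, 2·x₁ - 1]].
At the point, J = [[-6.000, 1.000], [13.000, 4.000]] (det J = -37.000).
Solving J·Δ = −F gives Δ = (-1.223, -1.338).
Then the next iterate is (x₁, x₂)₁ = (1.277, 1.662).
Round to (1.277, 1.662) and repeat: F = (-1.48250, 4.76748), J = [[-3.324, 0.770], [7.878, 1.554]].
Δ = (-0.532, -0.371), so (x₁, x₂)₂ = (0.745, 1.291).

(0.745, 1.291)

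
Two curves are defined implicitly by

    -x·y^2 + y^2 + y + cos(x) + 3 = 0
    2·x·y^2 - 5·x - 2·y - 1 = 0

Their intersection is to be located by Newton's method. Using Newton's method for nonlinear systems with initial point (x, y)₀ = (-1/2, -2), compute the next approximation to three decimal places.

(-3.422, 1.633)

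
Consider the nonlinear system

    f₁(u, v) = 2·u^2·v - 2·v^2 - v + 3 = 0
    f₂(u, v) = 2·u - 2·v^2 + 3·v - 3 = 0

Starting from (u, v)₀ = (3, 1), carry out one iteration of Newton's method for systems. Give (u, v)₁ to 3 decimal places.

(1.158, 1.316)

At (3, 1): F = (18.000, 4.000).
Jacobian J = [[4·u·v, 2·u^2 - 4·v - 1], [2, -4·v + 3]].
At the point, J = [[12.000, 13.000], [2.000, -1.000]] (det J = -38.000).
Solving J·Δ = −F gives Δ = (-1.842, 0.316).
Then the next iterate is (u, v)₁ = (1.158, 1.316).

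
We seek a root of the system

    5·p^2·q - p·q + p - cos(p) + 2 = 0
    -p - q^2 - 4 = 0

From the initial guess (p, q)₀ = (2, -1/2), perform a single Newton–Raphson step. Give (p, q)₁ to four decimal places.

(-8.3673, -4.6173)

At (2, -1/2): F = (-4.583853, -6.2500).
Jacobian J = [[10·p·q - q + sin(p) + 1, 5·p^2 - p], [-1, -2·q]].
At the point, J = [[-7.590703, 18.0000], [-1.0000, 1.0000]] (det J = 10.409297).
Solving J·Δ = −F gives Δ = (-10.3673, -4.1173).
Then the next iterate is (p, q)₁ = (-8.3673, -4.6173).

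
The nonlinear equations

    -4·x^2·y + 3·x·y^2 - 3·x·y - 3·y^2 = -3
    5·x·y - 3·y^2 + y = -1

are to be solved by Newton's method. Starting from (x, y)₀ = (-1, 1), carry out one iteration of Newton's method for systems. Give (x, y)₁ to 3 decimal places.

At (-1, 1): F = (-4.000, -6.000).
Jacobian J = [[-8·x·y + 3·y^2 - 3·y, -4·x^2 + 6·x·y - 3·x - 6·y], [5·y, 5·x - 6·y + 1]].
At the point, J = [[8.000, -13.000], [5.000, -10.000]] (det J = -15.000).
Solving J·Δ = −F gives Δ = (-2.533, -1.867).
Then the next iterate is (x, y)₁ = (-3.533, -0.867).

(-3.533, -0.867)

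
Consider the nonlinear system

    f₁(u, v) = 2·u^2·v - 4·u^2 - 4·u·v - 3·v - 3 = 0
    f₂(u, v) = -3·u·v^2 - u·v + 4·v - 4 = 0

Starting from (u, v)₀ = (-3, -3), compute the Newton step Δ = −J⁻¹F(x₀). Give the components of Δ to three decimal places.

(1.509, 0.421)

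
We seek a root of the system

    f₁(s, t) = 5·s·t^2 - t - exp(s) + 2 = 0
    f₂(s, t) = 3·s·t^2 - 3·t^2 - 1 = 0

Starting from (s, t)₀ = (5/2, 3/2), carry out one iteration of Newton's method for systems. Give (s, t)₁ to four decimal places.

(2.0710, 1.0386)

At (5/2, 3/2): F = (16.442506, 9.1250).
Jacobian J = [[5·t^2 - exp(s), 10·s·t - 1], [3·t^2, 6·s·t - 6·t]].
At the point, J = [[-0.932494, 36.5000], [6.7500, 13.5000]] (det J = -258.963668).
Solving J·Δ = −F gives Δ = (-0.4290, -0.4614).
Then the next iterate is (s, t)₁ = (2.0710, 1.0386).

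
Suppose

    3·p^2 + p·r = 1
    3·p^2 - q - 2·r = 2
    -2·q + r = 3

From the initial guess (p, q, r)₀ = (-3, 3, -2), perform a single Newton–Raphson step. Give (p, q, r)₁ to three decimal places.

At (-3, 3, -2): F = (32.000, 26.000, -11.000).
Jacobian J = [[6·p + r, 0, p], [6·p, -1, -2], [0, -2, 1]].
At the point, J = [[-20.000, 0.000, -3.000], [-18.000, -1.000, -2.000], [0.000, -2.000, 1.000]] (det J = -8.000).
Solving J·Δ = −F gives Δ = (3.625, -12.250, -13.500).
Then the next iterate is (p, q, r)₁ = (0.625, -9.250, -15.500).

(0.625, -9.250, -15.500)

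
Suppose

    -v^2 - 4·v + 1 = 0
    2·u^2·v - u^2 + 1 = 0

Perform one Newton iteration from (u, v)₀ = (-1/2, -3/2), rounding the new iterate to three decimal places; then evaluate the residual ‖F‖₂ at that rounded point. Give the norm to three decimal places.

23.803

At (-1/2, -3/2): F = (4.750, 0.000).
Jacobian J = [[0, -2·v - 4], [4·u·v - 2·u, 2·u^2]].
At the point, J = [[0.000, -1.000], [4.000, 0.500]] (det J = 4.000).
Solving J·Δ = −F gives Δ = (-0.594, 4.750).
Then the next iterate is (u, v)₁ = (-1.094, 3.250).
Re-evaluating at (-1.094, 3.250): F = (-22.56250, 7.58260), so ‖F‖₂ = 23.803.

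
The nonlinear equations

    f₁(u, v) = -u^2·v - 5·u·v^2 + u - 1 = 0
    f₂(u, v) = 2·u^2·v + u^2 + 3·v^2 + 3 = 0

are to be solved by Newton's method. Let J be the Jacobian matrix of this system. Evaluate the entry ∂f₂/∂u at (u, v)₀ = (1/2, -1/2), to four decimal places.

0.0000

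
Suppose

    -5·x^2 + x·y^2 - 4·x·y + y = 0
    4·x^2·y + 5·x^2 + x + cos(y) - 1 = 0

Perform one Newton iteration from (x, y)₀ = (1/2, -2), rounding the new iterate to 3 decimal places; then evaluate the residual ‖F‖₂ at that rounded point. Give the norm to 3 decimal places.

0.553

At (1/2, -2): F = (2.750, -1.66615).
Jacobian J = [[-10·x + y^2 - 4·y, 2·x·y - 4·x + 1], [8·x·y + 10·x + 1, 4·x^2 - sin(y)]].
At the point, J = [[7.000, -3.000], [-2.000, 1.90930]] (det J = 7.36508).
Solving J·Δ = −F gives Δ = (-0.034, 0.837).
Then the next iterate is (x, y)₁ = (0.466, -1.163).
Re-evaluating at (0.466, -1.163): F = (0.54935, -0.06184), so ‖F‖₂ = 0.553.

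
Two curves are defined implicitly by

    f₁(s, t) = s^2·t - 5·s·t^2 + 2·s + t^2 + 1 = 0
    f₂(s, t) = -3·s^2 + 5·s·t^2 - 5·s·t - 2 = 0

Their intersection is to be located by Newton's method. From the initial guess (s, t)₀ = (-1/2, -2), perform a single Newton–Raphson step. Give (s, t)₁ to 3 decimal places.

(-0.203, -1.364)

At (-1/2, -2): F = (13.500, -17.750).
Jacobian J = [[2·s·t - 5·t^2 + 2, s^2 - 10·s·t + 2·t], [-6·s + 5·t^2 - 5·t, 10·s·t - 5·s]].
At the point, J = [[-16.000, -13.750], [33.000, 12.500]] (det J = 253.750).
Solving J·Δ = −F gives Δ = (0.297, 0.636).
Then the next iterate is (s, t)₁ = (-0.203, -1.364).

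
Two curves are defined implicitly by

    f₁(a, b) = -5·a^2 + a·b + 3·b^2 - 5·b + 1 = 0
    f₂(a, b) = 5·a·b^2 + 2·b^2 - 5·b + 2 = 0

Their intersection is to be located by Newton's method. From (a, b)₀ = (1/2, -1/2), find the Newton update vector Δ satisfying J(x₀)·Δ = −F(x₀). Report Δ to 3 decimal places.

At (1/2, -1/2): F = (2.750, 5.625).
Jacobian J = [[-10·a + b, a + 6·b - 5], [5·b^2, 10·a·b + 4·b - 5]].
At the point, J = [[-5.500, -7.500], [1.250, -9.500]] (det J = 61.625).
Solving J·Δ = −F gives Δ = (-0.261, 0.558).

(-0.261, 0.558)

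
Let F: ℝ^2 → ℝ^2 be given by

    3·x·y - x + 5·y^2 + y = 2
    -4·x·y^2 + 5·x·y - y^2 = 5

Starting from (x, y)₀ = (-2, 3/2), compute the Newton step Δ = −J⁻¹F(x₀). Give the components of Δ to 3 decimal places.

At (-2, 3/2): F = (3.750, -4.250).
Jacobian J = [[3·y - 1, 3·x + 10·y + 1], [-4·y^2 + 5·y, -8·x·y + 5·x - 2·y]].
At the point, J = [[3.500, 10.000], [-1.500, 11.000]] (det J = 53.500).
Solving J·Δ = −F gives Δ = (-1.565, 0.173).

(-1.565, 0.173)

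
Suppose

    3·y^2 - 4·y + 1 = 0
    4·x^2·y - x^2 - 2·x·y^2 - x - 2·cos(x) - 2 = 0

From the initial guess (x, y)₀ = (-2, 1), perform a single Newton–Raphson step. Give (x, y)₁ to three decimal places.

(-0.999, 1.000)

At (-2, 1): F = (0.000, 16.83229).
Jacobian J = [[0, 6·y - 4], [8·x·y - 2·x - 2·y^2 + 2·sin(x) - 1, 4·x^2 - 4·x·y]].
At the point, J = [[0.000, 2.000], [-16.81859, 24.000]] (det J = 33.63719).
Solving J·Δ = −F gives Δ = (1.001, 0.000).
Then the next iterate is (x, y)₁ = (-0.999, 1.000).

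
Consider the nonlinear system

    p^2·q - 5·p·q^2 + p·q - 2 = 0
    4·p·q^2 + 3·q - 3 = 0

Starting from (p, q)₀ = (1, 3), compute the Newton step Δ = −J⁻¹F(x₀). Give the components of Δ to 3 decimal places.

(-1.917, 1.000)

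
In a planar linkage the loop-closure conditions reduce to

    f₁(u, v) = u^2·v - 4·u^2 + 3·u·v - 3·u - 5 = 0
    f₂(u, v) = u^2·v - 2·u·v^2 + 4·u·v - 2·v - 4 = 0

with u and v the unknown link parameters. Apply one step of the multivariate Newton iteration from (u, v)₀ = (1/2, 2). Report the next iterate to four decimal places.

At (1/2, 2): F = (-4.0000, -7.5000).
Jacobian J = [[2·u·v - 8·u + 3·v - 3, u^2 + 3·u], [2·u·v - 2·v^2 + 4·v, u^2 - 4·u·v + 4·u - 2]].
At the point, J = [[1.0000, 1.7500], [2.0000, -3.7500]] (det J = -7.2500).
Solving J·Δ = −F gives Δ = (3.8793, 0.0690).
Then the next iterate is (u, v)₁ = (4.3793, 2.0690).

(4.3793, 2.0690)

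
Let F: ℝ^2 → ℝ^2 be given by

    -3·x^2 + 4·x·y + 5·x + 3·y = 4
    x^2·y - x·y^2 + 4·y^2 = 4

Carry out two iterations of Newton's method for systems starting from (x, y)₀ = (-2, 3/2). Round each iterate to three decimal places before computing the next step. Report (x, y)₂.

(-0.061, 1.103)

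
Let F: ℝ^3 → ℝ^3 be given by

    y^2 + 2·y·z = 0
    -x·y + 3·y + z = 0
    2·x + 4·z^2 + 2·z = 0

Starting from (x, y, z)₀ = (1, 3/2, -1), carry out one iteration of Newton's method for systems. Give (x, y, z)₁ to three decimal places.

(1.053, 0.197, -0.316)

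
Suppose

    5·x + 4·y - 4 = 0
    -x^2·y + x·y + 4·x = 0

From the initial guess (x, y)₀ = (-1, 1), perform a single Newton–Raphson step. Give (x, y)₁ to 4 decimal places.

(-0.1053, 1.1316)

At (-1, 1): F = (-5.0000, -6.0000).
Jacobian J = [[5, 4], [-2·x·y + y + 4, -x^2 + x]].
At the point, J = [[5.0000, 4.0000], [7.0000, -2.0000]] (det J = -38.0000).
Solving J·Δ = −F gives Δ = (0.8947, 0.1316).
Then the next iterate is (x, y)₁ = (-0.1053, 1.1316).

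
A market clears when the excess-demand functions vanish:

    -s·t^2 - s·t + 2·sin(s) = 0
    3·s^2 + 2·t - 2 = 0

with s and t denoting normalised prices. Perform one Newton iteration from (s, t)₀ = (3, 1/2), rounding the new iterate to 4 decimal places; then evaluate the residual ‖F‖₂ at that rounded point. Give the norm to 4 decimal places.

At (3, 1/2): F = (-1.967760, 26.0000).
Jacobian J = [[-t^2 - t + 2·cos(s), -2·s·t - s], [6·s, 2]].
At the point, J = [[-2.729985, -6.0000], [18.0000, 2.0000]] (det J = 102.540030).
Solving J·Δ = −F gives Δ = (-1.4830, 0.3468).
Then the next iterate is (s, t)₁ = (1.5170, 0.8468).
Re-evaluating at (1.5170, 0.8468): F = (-0.375285, 6.597467), so ‖F‖₂ = 6.6081.

6.6081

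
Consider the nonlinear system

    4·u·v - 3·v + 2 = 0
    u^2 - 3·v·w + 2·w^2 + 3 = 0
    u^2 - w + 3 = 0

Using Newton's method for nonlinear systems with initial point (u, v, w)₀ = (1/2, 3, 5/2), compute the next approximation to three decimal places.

(0.517, 2.205, 3.267)

At (1/2, 3, 5/2): F = (-1.000, -6.750, 0.750).
Jacobian J = [[4·v, 4·u - 3, 0], [2·u, -3·w, -3·v + 4·w], [2·u, 0, -1]].
At the point, J = [[12.000, -1.000, 0.000], [1.000, -7.500, 1.000], [1.000, 0.000, -1.000]] (det J = 88.000).
Solving J·Δ = −F gives Δ = (0.017, -0.795, 0.767).
Then the next iterate is (u, v, w)₁ = (0.517, 2.205, 3.267).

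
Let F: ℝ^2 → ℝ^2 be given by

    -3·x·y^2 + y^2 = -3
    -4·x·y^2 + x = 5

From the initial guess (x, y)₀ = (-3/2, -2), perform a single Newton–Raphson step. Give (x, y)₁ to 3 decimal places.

At (-3/2, -2): F = (25.000, 17.500).
Jacobian J = [[-3·y^2, -6·x·y + 2·y], [-4·y^2 + 1, -8·x·y]].
At the point, J = [[-12.000, -22.000], [-15.000, -24.000]] (det J = -42.000).
Solving J·Δ = −F gives Δ = (-5.119, 3.929).
Then the next iterate is (x, y)₁ = (-6.619, 1.929).

(-6.619, 1.929)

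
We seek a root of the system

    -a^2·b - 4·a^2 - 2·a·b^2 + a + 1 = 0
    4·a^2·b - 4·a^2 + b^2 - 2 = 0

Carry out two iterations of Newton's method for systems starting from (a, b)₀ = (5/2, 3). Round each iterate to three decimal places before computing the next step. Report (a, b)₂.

(0.162, 5.551)

At (5/2, 3): F = (-85.250, 57.000).
Jacobian J = [[-2·a·b - 8·a - 2·b^2 + 1, -a^2 - 4·a·b], [8·a·b - 8·a, 4·a^2 + 2·b]].
At the point, J = [[-52.000, -36.250], [40.000, 31.000]] (det J = -162.000).
Solving J·Δ = −F gives Δ = (-3.559, 2.753).
Then the next iterate is (a, b)₁ = (-1.059, 5.753).
Round to (-1.059, 5.753) and repeat: F = (59.10266, 52.41861), J = [[-44.53716, 23.24823], [-40.26742, 15.99192]].
Δ = (1.221, -0.202), so (a, b)₂ = (0.162, 5.551).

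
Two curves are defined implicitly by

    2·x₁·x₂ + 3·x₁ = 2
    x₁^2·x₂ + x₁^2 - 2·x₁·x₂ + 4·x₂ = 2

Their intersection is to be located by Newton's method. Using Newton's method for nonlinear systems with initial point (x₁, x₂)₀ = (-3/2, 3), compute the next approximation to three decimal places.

At (-3/2, 3): F = (-15.500, 28.000).
Jacobian J = [[2·x₂ + 3, 2·x₁], [2·x₁·x₂ + 2·x₁ - 2·x₂, x₁^2 - 2·x₁ + 4]].
At the point, J = [[9.000, -3.000], [-18.000, 9.250]] (det J = 29.250).
Solving J·Δ = −F gives Δ = (2.030, 0.923).
Then the next iterate is (x₁, x₂)₁ = (0.530, 3.923).

(0.530, 3.923)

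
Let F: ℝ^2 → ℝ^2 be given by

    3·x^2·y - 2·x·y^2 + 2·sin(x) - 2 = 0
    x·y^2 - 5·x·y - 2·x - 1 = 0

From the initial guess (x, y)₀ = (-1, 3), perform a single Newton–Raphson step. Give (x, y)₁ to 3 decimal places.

(-0.172, 3.374)

At (-1, 3): F = (23.31706, 7.000).
Jacobian J = [[6·x·y - 2·y^2 + 2·cos(x), 3·x^2 - 4·x·y], [y^2 - 5·y - 2, 2·x·y - 5·x]].
At the point, J = [[-34.91940, 15.000], [-8.000, -1.000]] (det J = 154.91940).
Solving J·Δ = −F gives Δ = (0.828, 0.374).
Then the next iterate is (x, y)₁ = (-0.172, 3.374).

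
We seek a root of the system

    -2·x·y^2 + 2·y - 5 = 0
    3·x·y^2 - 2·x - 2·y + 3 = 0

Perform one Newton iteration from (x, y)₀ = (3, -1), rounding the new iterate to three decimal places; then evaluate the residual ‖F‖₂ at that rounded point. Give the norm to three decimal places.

4.602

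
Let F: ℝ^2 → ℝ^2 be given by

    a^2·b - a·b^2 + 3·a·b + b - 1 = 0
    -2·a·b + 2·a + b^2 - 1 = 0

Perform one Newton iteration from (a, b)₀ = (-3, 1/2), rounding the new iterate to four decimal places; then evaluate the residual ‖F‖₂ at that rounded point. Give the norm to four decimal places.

0.7430

At (-3, 1/2): F = (0.2500, -3.7500).
Jacobian J = [[2·a·b - b^2 + 3·b, a^2 - 2·a·b + 3·a + 1], [-2·b + 2, -2·a + 2·b]].
At the point, J = [[-1.7500, 4.0000], [1.0000, 7.0000]] (det J = -16.2500).
Solving J·Δ = −F gives Δ = (1.0308, 0.3885).
Then the next iterate is (a, b)₁ = (-1.9692, 0.8885).
Re-evaluating at (-1.9692, 0.8885): F = (-0.360473, -0.649699), so ‖F‖₂ = 0.7430.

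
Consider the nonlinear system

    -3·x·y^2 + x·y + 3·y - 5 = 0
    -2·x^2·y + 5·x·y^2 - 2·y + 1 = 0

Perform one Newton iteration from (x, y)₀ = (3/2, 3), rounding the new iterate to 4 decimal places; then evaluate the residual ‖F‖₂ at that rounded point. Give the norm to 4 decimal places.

17.4749

At (3/2, 3): F = (-32.0000, 49.0000).
Jacobian J = [[-3·y^2 + y, -6·x·y + x + 3], [-4·x·y + 5·y^2, -2·x^2 + 10·x·y - 2]].
At the point, J = [[-24.0000, -22.5000], [27.0000, 38.5000]] (det J = -316.5000).
Solving J·Δ = −F gives Δ = (-0.4092, -0.9858).
Then the next iterate is (x, y)₁ = (1.0908, 2.0142).
Re-evaluating at (1.0908, 2.0142): F = (-10.036443, 14.305317), so ‖F‖₂ = 17.4749.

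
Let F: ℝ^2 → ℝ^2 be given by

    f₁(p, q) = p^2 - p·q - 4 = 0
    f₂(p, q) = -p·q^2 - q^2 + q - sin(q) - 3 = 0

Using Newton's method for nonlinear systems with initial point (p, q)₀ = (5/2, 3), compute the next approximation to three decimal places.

(2.842, 1.174)

At (5/2, 3): F = (-5.250, -31.64112).
Jacobian J = [[2·p - q, -p], [-q^2, -2·p·q - 2·q - cos(q) + 1]].
At the point, J = [[2.000, -2.500], [-9.000, -19.01001]] (det J = -60.52002).
Solving J·Δ = −F gives Δ = (0.342, -1.826).
Then the next iterate is (p, q)₁ = (2.842, 1.174).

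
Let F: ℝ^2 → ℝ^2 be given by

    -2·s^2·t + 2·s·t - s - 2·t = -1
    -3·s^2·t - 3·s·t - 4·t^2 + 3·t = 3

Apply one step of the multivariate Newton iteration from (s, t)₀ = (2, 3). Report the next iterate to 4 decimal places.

(1.4968, 1.4268)

At (2, 3): F = (-19.0000, -84.0000).
Jacobian J = [[-4·s·t + 2·t - 1, -2·s^2 + 2·s - 2], [-6·s·t - 3·t, -3·s^2 - 3·s - 8·t + 3]].
At the point, J = [[-19.0000, -6.0000], [-45.0000, -39.0000]] (det J = 471.0000).
Solving J·Δ = −F gives Δ = (-0.5032, -1.5732).
Then the next iterate is (s, t)₁ = (1.4968, 1.4268).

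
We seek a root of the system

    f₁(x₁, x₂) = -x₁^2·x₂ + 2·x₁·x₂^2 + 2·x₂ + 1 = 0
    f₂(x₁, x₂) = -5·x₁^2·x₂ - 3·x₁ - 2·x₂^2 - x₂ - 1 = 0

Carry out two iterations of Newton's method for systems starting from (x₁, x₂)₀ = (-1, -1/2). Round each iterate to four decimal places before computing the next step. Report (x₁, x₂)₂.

At (-1, -1/2): F = (0.0000, 4.5000).
Jacobian J = [[-2·x₁·x₂ + 2·x₂^2, -x₁^2 + 4·x₁·x₂ + 2], [-10·x₁·x₂ - 3, -5·x₁^2 - 4·x₂ - 1]].
At the point, J = [[-0.5000, 3.0000], [-8.0000, -4.0000]] (det J = 26.0000).
Solving J·Δ = −F gives Δ = (0.5192, 0.0865).
Then the next iterate is (x₁, x₂)₁ = (-0.4808, -0.4135).
Round to (-0.4808, -0.4135) and repeat: F = (0.104172, 0.991877), J = [[-0.055657, 2.564075], [-4.988108, -0.501843]].
Δ = (0.2025, -0.0362), so (x₁, x₂)₂ = (-0.2783, -0.4497).

(-0.2783, -0.4497)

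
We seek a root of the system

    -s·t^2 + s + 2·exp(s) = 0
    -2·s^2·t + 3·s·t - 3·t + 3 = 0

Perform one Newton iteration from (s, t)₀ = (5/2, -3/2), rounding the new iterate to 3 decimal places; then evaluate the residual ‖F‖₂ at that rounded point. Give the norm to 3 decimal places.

10.141

At (5/2, -3/2): F = (21.23999, 15.000).
Jacobian J = [[-t^2 + 2·exp(s) + 1, -2·s·t], [-4·s·t + 3·t, -2·s^2 + 3·s - 3]].
At the point, J = [[23.11499, 7.500], [10.500, -8.000]] (det J = -263.66990).
Solving J·Δ = −F gives Δ = (-1.071, 0.469).
Then the next iterate is (s, t)₁ = (1.429, -1.031).
Re-evaluating at (1.429, -1.031): F = (8.25907, 5.88379), so ‖F‖₂ = 10.141.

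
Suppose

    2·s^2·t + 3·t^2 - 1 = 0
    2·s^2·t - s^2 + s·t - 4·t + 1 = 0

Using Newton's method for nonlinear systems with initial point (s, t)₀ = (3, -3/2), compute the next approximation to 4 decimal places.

At (3, -3/2): F = (-21.2500, -33.5000).
Jacobian J = [[4·s·t, 2·s^2 + 6·t], [4·s·t - 2·s + t, 2·s^2 + s - 4]].
At the point, J = [[-18.0000, 9.0000], [-25.5000, 17.0000]] (det J = -76.5000).
Solving J·Δ = −F gives Δ = (-0.7810, 0.7990).
Then the next iterate is (s, t)₁ = (2.2190, -0.7010).

(2.2190, -0.7010)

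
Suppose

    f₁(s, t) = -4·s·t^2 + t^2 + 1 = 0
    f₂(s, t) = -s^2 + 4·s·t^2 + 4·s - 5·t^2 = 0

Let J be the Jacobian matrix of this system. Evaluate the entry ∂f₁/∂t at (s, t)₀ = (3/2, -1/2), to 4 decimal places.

5.0000

∂f₁/∂t = -8·s·t + 2·t.
At (3/2, -1/2) this is 5.0000.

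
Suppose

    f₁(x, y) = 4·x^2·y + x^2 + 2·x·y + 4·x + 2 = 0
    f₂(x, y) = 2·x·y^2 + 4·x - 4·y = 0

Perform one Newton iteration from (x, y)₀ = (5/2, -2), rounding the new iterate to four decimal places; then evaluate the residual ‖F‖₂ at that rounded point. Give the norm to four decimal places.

16.7144

At (5/2, -2): F = (-41.7500, 38.0000).
Jacobian J = [[8·x·y + 2·x + 2·y + 4, 4·x^2 + 2·x], [2·y^2 + 4, 4·x·y - 4]].
At the point, J = [[-35.0000, 30.0000], [12.0000, -24.0000]] (det J = 480.0000).
Solving J·Δ = −F gives Δ = (0.2875, 1.7271).
Then the next iterate is (x, y)₁ = (2.7875, -0.2729).
Re-evaluating at (2.7875, -0.2729): F = (10.916836, 12.656795), so ‖F‖₂ = 16.7144.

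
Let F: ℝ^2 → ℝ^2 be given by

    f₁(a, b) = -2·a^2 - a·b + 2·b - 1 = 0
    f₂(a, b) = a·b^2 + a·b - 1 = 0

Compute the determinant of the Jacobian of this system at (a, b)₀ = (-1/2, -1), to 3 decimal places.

J = [[-4·a - b, -a + 2], [b^2 + b, 2·a·b + a]].
At the point, J = [[3.000, 2.500], [0.000, 0.500]].
det J = 1.500.

1.500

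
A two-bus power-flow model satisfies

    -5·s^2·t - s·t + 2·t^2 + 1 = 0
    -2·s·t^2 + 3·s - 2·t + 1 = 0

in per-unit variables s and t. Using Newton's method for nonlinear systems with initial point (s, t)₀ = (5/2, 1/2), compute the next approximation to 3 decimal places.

At (5/2, 1/2): F = (-15.375, 6.250).
Jacobian J = [[-10·s·t - t, -5·s^2 - s + 4·t], [-2·t^2 + 3, -4·s·t - 2]].
At the point, J = [[-13.000, -31.750], [2.500, -7.000]] (det J = 170.375).
Solving J·Δ = −F gives Δ = (-1.796, 0.251).
Then the next iterate is (s, t)₁ = (0.704, 0.751).

(0.704, 0.751)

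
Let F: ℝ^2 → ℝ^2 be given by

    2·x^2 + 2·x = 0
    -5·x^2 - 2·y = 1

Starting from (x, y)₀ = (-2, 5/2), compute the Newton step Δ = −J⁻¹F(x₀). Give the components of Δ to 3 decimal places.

At (-2, 5/2): F = (4.000, -26.000).
Jacobian J = [[4·x + 2, 0], [-10·x, -2]].
At the point, J = [[-6.000, 0.000], [20.000, -2.000]] (det J = 12.000).
Solving J·Δ = −F gives Δ = (0.667, -6.333).

(0.667, -6.333)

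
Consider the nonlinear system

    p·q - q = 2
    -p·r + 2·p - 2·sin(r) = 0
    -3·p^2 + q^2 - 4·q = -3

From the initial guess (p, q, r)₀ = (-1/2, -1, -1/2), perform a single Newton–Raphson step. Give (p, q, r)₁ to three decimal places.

(-1.821, -0.452, -3.364)

At (-1/2, -1, -1/2): F = (-0.500, -0.29115, 7.250).
Jacobian J = [[q, p - 1, 0], [-r + 2, 0, -p - 2·cos(r)], [-6·p, 2·q - 4, 0]].
At the point, J = [[-1.000, -1.500, 0.000], [2.500, 0.000, -1.25517], [3.000, -6.000, 0.000]] (det J = 13.17923).
Solving J·Δ = −F gives Δ = (-1.321, 0.548, -2.864).
Then the next iterate is (p, q, r)₁ = (-1.821, -0.452, -3.364).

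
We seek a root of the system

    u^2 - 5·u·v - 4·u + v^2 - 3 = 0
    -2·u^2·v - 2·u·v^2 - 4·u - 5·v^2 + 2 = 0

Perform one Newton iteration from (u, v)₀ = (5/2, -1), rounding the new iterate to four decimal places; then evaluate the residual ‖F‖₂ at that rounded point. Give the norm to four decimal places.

4.5247

At (5/2, -1): F = (6.7500, -5.5000).
Jacobian J = [[2·u - 5·v - 4, -5·u + 2·v], [-4·u·v - 2·v^2 - 4, -2·u^2 - 4·u·v - 10·v]].
At the point, J = [[6.0000, -14.5000], [4.0000, 7.5000]] (det J = 103.0000).
Solving J·Δ = −F gives Δ = (0.2828, 0.5825).
Then the next iterate is (u, v)₁ = (2.7828, -0.4175).
Re-evaluating at (2.7828, -0.4175): F = (-0.403823, -4.506630), so ‖F‖₂ = 4.5247.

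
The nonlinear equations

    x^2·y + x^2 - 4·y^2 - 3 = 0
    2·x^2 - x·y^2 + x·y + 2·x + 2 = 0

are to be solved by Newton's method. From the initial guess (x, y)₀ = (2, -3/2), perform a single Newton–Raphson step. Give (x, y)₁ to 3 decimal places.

(0.138, -0.858)

At (2, -3/2): F = (-14.000, 6.500).
Jacobian J = [[2·x·y + 2·x, x^2 - 8·y], [4·x - y^2 + y + 2, -2·x·y + x]].
At the point, J = [[-2.000, 16.000], [6.250, 8.000]] (det J = -116.000).
Solving J·Δ = −F gives Δ = (-1.862, 0.642).
Then the next iterate is (x, y)₁ = (0.138, -0.858).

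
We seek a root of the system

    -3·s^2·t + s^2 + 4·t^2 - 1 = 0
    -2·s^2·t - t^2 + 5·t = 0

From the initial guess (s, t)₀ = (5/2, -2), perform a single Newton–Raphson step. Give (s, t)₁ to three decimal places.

(2.191, -0.620)

At (5/2, -2): F = (58.750, 11.000).
Jacobian J = [[-6·s·t + 2·s, -3·s^2 + 8·t], [-4·s·t, -2·s^2 - 2·t + 5]].
At the point, J = [[35.000, -34.750], [20.000, -3.500]] (det J = 572.500).
Solving J·Δ = −F gives Δ = (-0.309, 1.380).
Then the next iterate is (s, t)₁ = (2.191, -0.620).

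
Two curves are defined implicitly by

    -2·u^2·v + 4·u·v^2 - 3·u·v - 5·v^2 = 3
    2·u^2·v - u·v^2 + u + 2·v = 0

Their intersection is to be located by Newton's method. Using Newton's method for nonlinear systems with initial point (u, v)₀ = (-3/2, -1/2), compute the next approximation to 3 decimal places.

(-1.057, 0.043)

At (-3/2, -1/2): F = (-5.750, -4.375).
Jacobian J = [[-4·u·v + 4·v^2 - 3·v, -2·u^2 + 8·u·v - 3·u - 10·v], [4·u·v - v^2 + 1, 2·u^2 - 2·u·v + 2]].
At the point, J = [[-0.500, 11.000], [3.750, 5.000]] (det J = -43.750).
Solving J·Δ = −F gives Δ = (0.443, 0.543).
Then the next iterate is (u, v)₁ = (-1.057, 0.043).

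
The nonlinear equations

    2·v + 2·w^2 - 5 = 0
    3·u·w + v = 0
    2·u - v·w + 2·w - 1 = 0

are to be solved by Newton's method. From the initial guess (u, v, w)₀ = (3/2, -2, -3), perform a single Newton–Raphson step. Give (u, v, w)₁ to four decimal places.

At (3/2, -2, -3): F = (9.0000, -15.5000, -10.0000).
Jacobian J = [[0, 2, 4·w], [3·w, 1, 3·u], [2, -w, -v + 2]].
At the point, J = [[0.0000, 2.0000, -12.0000], [-9.0000, 1.0000, 4.5000], [2.0000, 3.0000, 4.0000]] (det J = 438.0000).
Solving J·Δ = −F gives Δ = (-0.8824, 2.3904, 1.1484).
Then the next iterate is (u, v, w)₁ = (0.6176, 0.3904, -1.8516).

(0.6176, 0.3904, -1.8516)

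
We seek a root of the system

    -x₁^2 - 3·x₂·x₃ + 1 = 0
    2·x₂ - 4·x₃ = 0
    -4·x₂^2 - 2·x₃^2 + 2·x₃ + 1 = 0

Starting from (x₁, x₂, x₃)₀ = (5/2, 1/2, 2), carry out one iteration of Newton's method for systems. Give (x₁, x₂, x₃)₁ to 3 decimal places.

At (5/2, 1/2, 2): F = (-8.250, -7.000, -4.000).
Jacobian J = [[-2·x₁, -3·x₃, -3·x₂], [0, 2, -4], [0, -8·x₂, -4·x₃ + 2]].
At the point, J = [[-5.000, -6.000, -1.500], [0.000, 2.000, -4.000], [0.000, -4.000, -6.000]] (det J = 140.000).
Solving J·Δ = −F gives Δ = (-2.379, 0.929, -1.286).
Then the next iterate is (x₁, x₂, x₃)₁ = (0.121, 1.429, 0.714).

(0.121, 1.429, 0.714)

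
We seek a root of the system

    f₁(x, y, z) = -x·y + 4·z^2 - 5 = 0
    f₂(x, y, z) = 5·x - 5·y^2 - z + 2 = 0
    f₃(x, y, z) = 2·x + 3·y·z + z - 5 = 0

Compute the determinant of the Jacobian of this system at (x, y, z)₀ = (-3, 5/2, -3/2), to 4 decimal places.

79.0000

J = [[-y, -x, 8·z], [5, -10·y, -1], [2, 3·z, 3·y + 1]].
At the point, J = [[-2.5000, 3.0000, -12.0000], [5.0000, -25.0000, -1.0000], [2.0000, -4.5000, 8.5000]].
det J = 79.0000.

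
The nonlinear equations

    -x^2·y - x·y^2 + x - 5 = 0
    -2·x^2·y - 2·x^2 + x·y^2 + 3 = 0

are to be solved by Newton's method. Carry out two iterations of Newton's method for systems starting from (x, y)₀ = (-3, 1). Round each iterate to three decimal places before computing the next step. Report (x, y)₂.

At (-3, 1): F = (-14.000, -36.000).
Jacobian J = [[-2·x·y - y^2 + 1, -x^2 - 2·x·y], [-4·x·y - 4·x + y^2, -2·x^2 + 2·x·y]].
At the point, J = [[6.000, -3.000], [25.000, -24.000]] (det J = -69.000).
Solving J·Δ = −F gives Δ = (3.304, 1.942).
Then the next iterate is (x, y)₁ = (0.304, 2.942).
Round to (0.304, 2.942) and repeat: F = (-7.59912, 4.90262), J = [[-9.44410, -1.88115], [3.86189, 1.60390]].
Δ = (-0.376, -2.151), so (x, y)₂ = (-0.072, 0.791).

(-0.072, 0.791)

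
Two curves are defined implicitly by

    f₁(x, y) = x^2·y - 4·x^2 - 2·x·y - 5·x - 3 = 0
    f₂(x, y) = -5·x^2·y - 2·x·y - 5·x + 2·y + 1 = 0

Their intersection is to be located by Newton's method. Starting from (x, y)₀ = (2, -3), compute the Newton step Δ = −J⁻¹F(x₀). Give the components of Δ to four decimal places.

(-1.0741, -0.3872)

At (2, -3): F = (-29.0000, 57.0000).
Jacobian J = [[2·x·y - 8·x - 2·y - 5, x^2 - 2·x], [-10·x·y - 2·y - 5, -5·x^2 - 2·x + 2]].
At the point, J = [[-27.0000, 0.0000], [61.0000, -22.0000]] (det J = 594.0000).
Solving J·Δ = −F gives Δ = (-1.0741, -0.3872).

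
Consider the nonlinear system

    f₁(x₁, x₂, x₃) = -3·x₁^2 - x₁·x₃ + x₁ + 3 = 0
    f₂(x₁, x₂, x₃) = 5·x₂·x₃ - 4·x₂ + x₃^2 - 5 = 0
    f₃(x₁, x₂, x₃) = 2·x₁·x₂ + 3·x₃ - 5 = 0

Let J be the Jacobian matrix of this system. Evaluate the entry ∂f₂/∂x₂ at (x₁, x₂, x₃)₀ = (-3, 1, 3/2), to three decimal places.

3.500

∂f₂/∂x₂ = 5·x₃ - 4.
At (-3, 1, 3/2) this is 3.500.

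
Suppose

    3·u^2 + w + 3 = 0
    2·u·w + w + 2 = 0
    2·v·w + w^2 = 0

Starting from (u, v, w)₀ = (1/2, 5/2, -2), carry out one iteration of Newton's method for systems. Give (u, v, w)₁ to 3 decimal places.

(-0.050, 0.975, -2.100)

At (1/2, 5/2, -2): F = (1.750, -2.000, -6.000).
Jacobian J = [[6·u, 0, 1], [2·w, 0, 2·u + 1], [0, 2·w, 2·v + 2·w]].
At the point, J = [[3.000, 0.000, 1.000], [-4.000, 0.000, 2.000], [0.000, -4.000, 1.000]] (det J = 40.000).
Solving J·Δ = −F gives Δ = (-0.550, -1.525, -0.100).
Then the next iterate is (u, v, w)₁ = (-0.050, 0.975, -2.100).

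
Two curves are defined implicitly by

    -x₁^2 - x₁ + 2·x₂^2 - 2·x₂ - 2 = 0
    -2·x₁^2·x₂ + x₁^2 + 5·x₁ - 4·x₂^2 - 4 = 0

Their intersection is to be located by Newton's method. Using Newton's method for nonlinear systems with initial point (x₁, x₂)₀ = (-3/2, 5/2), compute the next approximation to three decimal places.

At (-3/2, 5/2): F = (4.750, -45.500).
Jacobian J = [[-2·x₁ - 1, 4·x₂ - 2], [-4·x₁·x₂ + 2·x₁ + 5, -2·x₁^2 - 8·x₂]].
At the point, J = [[2.000, 8.000], [17.000, -24.500]] (det J = -185.000).
Solving J·Δ = −F gives Δ = (1.339, -0.928).
Then the next iterate is (x₁, x₂)₁ = (-0.161, 1.572).

(-0.161, 1.572)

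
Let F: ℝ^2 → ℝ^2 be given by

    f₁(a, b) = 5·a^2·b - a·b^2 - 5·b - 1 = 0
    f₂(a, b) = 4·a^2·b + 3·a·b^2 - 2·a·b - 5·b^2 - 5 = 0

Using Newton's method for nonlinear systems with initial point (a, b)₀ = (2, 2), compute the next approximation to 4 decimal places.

(1.4088, 2.0405)

At (2, 2): F = (21.0000, 23.0000).
Jacobian J = [[10·a·b - b^2, 5·a^2 - 2·a·b - 5], [8·a·b + 3·b^2 - 2·b, 4·a^2 + 6·a·b - 2·a - 10·b]].
At the point, J = [[36.0000, 7.0000], [40.0000, 16.0000]] (det J = 296.0000).
Solving J·Δ = −F gives Δ = (-0.5912, 0.0405).
Then the next iterate is (a, b)₁ = (1.4088, 2.0405).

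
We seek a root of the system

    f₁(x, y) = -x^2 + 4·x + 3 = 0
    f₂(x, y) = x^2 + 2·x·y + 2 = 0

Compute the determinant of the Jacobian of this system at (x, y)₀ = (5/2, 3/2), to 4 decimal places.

J = [[-2·x + 4, 0], [2·x + 2·y, 2·x]].
At the point, J = [[-1.0000, 0.0000], [8.0000, 5.0000]].
det J = -5.0000.

-5.0000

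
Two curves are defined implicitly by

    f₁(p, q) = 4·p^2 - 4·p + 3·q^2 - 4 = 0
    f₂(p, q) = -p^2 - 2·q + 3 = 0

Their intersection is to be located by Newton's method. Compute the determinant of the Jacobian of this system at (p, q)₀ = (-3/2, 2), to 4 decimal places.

J = [[8·p - 4, 6·q], [-2·p, -2]].
At the point, J = [[-16.0000, 12.0000], [3.0000, -2.0000]].
det J = -4.0000.

-4.0000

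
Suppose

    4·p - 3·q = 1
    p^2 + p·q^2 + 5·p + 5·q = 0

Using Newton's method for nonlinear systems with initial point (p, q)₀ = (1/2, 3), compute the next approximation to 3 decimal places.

At (1/2, 3): F = (-8.000, 22.250).
Jacobian J = [[4, -3], [2·p + q^2 + 5, 2·p·q + 5]].
At the point, J = [[4.000, -3.000], [15.000, 8.000]] (det J = 77.000).
Solving J·Δ = −F gives Δ = (-0.036, -2.714).
Then the next iterate is (p, q)₁ = (0.464, 0.286).

(0.464, 0.286)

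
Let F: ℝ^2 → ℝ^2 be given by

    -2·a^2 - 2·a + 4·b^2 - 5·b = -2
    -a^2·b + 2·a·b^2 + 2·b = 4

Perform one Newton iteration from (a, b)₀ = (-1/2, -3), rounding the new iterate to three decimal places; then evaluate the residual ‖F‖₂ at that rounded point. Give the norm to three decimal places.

At (-1/2, -3): F = (53.500, -18.250).
Jacobian J = [[-4·a - 2, 8·b - 5], [-2·a·b + 2·b^2, -a^2 + 4·a·b + 2]].
At the point, J = [[0.000, -29.000], [15.000, 7.750]] (det J = 435.000).
Solving J·Δ = −F gives Δ = (0.264, 1.845).
Then the next iterate is (a, b)₁ = (-0.236, -1.155).
Re-evaluating at (-0.236, -1.155): F = (13.47171, -6.87533), so ‖F‖₂ = 15.125.

15.125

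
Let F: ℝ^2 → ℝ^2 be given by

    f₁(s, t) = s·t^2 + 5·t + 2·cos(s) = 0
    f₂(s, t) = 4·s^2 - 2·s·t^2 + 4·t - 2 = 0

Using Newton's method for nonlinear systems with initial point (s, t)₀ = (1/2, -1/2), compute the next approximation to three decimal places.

(1.097, -0.268)

At (1/2, -1/2): F = (-0.61983, -3.250).
Jacobian J = [[t^2 - 2·sin(s), 2·s·t + 5], [8·s - 2·t^2, -4·s·t + 4]].
At the point, J = [[-0.70885, 4.500], [3.500, 5.000]] (det J = -19.29426).
Solving J·Δ = −F gives Δ = (0.597, 0.232).
Then the next iterate is (s, t)₁ = (1.097, -0.268).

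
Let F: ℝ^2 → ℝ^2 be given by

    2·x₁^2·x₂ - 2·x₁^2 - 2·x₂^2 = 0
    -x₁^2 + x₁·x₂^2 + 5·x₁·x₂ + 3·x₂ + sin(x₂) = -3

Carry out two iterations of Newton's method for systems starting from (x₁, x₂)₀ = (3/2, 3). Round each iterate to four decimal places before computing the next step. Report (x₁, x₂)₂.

At (3/2, 3): F = (-9.0000, 45.891120).
Jacobian J = [[4·x₁·x₂ - 4·x₁, 2·x₁^2 - 4·x₂], [-2·x₁ + x₂^2 + 5·x₂, 2·x₁·x₂ + 5·x₁ + cos(x₂) + 3]].
At the point, J = [[12.0000, -7.5000], [21.0000, 18.510008]] (det J = 379.620090).
Solving J·Δ = −F gives Δ = (-0.4678, -1.9485).
Then the next iterate is (x₁, x₂)₁ = (1.0322, 1.0515).
Round to (1.0322, 1.0515) and repeat: F = (-2.101565, 12.525278), J = [[0.212633, -2.075126], [4.298752, 10.827986]].
Δ = (-0.2883, -1.0423), so (x₁, x₂)₂ = (0.7439, 0.0092).

(0.7439, 0.0092)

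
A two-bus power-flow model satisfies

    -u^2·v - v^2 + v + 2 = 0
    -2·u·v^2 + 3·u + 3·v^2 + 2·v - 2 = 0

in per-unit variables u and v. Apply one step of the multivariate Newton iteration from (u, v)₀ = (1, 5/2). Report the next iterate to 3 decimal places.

(1.382, 1.268)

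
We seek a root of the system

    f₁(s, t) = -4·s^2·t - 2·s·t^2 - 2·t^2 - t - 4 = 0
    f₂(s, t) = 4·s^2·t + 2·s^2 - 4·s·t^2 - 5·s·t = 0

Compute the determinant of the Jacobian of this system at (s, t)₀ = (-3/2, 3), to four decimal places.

573.0000

J = [[-8·s·t - 2·t^2, -4·s^2 - 4·s·t - 4·t - 1], [8·s·t + 4·s - 4·t^2 - 5·t, 4·s^2 - 8·s·t - 5·s]].
At the point, J = [[18.0000, -4.0000], [-93.0000, 52.5000]].
det J = 573.0000.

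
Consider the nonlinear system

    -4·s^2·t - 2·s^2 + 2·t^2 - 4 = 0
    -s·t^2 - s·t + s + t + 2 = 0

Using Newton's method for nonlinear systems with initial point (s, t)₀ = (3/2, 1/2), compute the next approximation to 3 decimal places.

At (3/2, 1/2): F = (-12.500, 2.875).
Jacobian J = [[-8·s·t - 4·s, -4·s^2 + 4·t], [-t^2 - t + 1, -2·s·t - s + 1]].
At the point, J = [[-12.000, -7.000], [0.250, -2.000]] (det J = 25.750).
Solving J·Δ = −F gives Δ = (-1.752, 1.218).
Then the next iterate is (s, t)₁ = (-0.252, 1.718).

(-0.252, 1.718)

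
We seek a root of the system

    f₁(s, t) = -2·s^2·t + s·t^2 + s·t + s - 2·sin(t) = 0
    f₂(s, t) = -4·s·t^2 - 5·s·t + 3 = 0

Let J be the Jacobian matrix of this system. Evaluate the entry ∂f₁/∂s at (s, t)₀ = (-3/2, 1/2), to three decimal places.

∂f₁/∂s = -4·s·t + t^2 + t + 1.
At (-3/2, 1/2) this is 4.750.

4.750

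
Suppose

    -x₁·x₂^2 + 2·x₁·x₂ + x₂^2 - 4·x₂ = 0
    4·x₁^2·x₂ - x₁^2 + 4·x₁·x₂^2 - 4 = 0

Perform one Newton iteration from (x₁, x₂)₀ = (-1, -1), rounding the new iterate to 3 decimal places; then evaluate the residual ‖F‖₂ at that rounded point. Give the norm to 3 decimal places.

5.514

At (-1, -1): F = (8.000, -13.000).
Jacobian J = [[-x₂^2 + 2·x₂, -2·x₁·x₂ + 2·x₁ + 2·x₂ - 4], [8·x₁·x₂ - 2·x₁ + 4·x₂^2, 4·x₁^2 + 8·x₁·x₂]].
At the point, J = [[-3.000, -10.000], [14.000, 12.000]] (det J = 104.000).
Solving J·Δ = −F gives Δ = (0.327, 0.702).
Then the next iterate is (x₁, x₂)₁ = (-0.673, -0.298).
Re-evaluating at (-0.673, -0.298): F = (1.74168, -5.23188), so ‖F‖₂ = 5.514.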